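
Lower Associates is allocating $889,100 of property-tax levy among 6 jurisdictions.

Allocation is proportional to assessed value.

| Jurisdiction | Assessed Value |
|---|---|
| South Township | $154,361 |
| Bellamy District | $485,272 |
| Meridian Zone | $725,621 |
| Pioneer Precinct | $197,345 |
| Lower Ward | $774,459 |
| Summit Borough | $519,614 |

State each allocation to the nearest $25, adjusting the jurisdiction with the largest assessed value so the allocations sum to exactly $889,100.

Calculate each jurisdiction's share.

South Township: $48,050 · Bellamy District: $151,025 · Meridian Zone: $225,850 · Pioneer Precinct: $61,425 · Lower Ward: $241,025 · Summit Borough: $161,725

Combined assessed value = 154,361 + 485,272 + 725,621 + 197,345 + 774,459 + 519,614 = 2,856,672.
Pro-rata amounts: South Township 48,042.75; Bellamy District 151,034.26; Meridian Zone 225,839.59; Pioneer Precinct 61,420.93; Lower Ward 241,039.75; Summit Borough 161,722.73.
After rounding ($25): South Township $48,050; Bellamy District $151,025; Meridian Zone $225,850; Pioneer Precinct $61,425; Lower Ward $241,050; Summit Borough $161,725. Sum = $889,125.
Difference $889,100 − $889,125 = −$25 applied to largest assessed value (Lower Ward): Lower Ward becomes $241,025.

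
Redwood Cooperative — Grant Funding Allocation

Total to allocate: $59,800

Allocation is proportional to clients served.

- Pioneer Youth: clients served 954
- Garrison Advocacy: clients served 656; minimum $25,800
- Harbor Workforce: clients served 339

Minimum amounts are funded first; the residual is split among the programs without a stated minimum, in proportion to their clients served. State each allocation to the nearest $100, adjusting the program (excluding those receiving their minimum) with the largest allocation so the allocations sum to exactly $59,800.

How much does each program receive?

Fund the minimums — Garrison Advocacy $25,800. Remaining pool $34,000.
Remaining pool split over remaining clients served 1,293: Pioneer Youth 25,085.85 → $25,100; Harbor Workforce 8,914.15 → $8,900.

Pioneer Youth: $25,100 · Garrison Advocacy: $25,800 · Harbor Workforce: $8,900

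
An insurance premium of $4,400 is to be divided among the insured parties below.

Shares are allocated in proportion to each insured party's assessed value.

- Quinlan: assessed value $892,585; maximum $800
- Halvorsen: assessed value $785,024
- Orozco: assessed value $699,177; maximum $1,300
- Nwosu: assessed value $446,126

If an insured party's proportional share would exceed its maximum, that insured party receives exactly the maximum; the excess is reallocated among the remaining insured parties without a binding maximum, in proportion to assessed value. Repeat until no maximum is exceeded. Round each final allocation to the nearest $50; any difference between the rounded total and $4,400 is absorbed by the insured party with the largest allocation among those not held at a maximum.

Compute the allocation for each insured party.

Quinlan: $800 | Halvorsen: $1,450 | Orozco: $1,300 | Nwosu: $850

Total assessed value = 2,822,912.
Proportional shares (ignoring caps): Quinlan 1,391.25; Halvorsen 1,223.60; Orozco 1,089.79; Nwosu 695.37.
Held at cap: Quinlan ($800); remaining pool $3,600 reallocated over remaining assessed value 1,930,327.
Held at cap: Orozco ($1,300); remaining pool $2,300 reallocated over remaining assessed value 1,231,150.
Redistributed shares: Halvorsen 1,466.56 → $1,450; Nwosu 833.44 → $850.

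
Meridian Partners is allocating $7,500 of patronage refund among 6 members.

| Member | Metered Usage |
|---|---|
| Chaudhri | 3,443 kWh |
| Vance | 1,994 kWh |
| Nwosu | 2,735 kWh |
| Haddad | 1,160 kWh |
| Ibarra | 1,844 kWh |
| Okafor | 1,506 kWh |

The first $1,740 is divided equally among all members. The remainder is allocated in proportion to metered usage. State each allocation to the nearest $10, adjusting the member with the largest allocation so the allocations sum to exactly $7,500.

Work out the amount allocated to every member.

$1,740 shared equally gives $290 per member.
Remainder $5,760 by metered usage (total 12,682): Chaudhri 1,563.77 → $1,560; Vance 905.65 → $910; Nwosu 1,242.20 → $1,240; Haddad 526.86 → $530; Ibarra 837.52 → $840; Okafor 684.01 → $680.
Totals: Chaudhri $290 + $1,560 = $1,850; Vance $290 + $910 = $1,200; Nwosu $290 + $1,240 = $1,530; Haddad $290 + $530 = $820; Ibarra $290 + $840 = $1,130; Okafor $290 + $680 = $970.

Chaudhri: $1,850; Vance: $1,200; Nwosu: $1,530; Haddad: $820; Ibarra: $1,130; Okafor: $970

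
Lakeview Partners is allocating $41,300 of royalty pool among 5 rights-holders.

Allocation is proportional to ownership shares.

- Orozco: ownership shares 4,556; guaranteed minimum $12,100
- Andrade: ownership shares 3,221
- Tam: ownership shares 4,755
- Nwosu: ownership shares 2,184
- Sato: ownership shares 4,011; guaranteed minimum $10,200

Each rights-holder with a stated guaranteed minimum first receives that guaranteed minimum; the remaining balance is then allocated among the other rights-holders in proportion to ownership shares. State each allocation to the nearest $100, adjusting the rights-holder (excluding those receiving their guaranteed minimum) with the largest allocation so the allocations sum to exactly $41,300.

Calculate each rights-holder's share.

Guaranteed amounts: Orozco $12,100; Sato $10,200. Balance $19,000.
Balance split over remaining ownership shares 10,160: Andrade 6,023.52 → $6,000; Tam 8,892.22 → $8,900; Nwosu 4,084.25 → $4,100.

Orozco: $12,100 | Andrade: $6,000 | Tam: $8,900 | Nwosu: $4,100 | Sato: $10,200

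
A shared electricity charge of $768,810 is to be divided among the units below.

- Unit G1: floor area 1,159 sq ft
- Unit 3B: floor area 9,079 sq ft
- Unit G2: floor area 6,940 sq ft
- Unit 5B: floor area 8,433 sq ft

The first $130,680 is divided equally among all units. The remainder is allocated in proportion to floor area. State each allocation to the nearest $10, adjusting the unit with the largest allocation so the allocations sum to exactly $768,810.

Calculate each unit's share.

First tranche $130,680 split equally: $32,670 each.
Remainder $638,130 by floor area (total 25,611): Unit G1 28,877.93 → $28,880; Unit 3B 226,214.61 → $226,210; Unit G2 172,918.75 → $172,920; Unit 5B 210,118.71 → $210,120.
Totals: Unit G1 $32,670 + $28,880 = $61,550; Unit 3B $32,670 + $226,210 = $258,880; Unit G2 $32,670 + $172,920 = $205,590; Unit 5B $32,670 + $210,120 = $242,790.

Unit G1: $61,550; Unit 3B: $258,880; Unit G2: $205,590; Unit 5B: $242,790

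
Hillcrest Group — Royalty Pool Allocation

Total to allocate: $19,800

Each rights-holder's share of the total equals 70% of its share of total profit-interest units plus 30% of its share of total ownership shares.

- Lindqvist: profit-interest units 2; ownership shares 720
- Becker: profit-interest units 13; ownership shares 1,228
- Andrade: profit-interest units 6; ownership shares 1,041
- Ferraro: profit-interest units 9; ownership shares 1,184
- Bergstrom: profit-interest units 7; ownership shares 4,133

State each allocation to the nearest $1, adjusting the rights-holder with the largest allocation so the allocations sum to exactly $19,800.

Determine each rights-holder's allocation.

Lindqvist: $1,264 · Becker: $5,748 · Andrade: $2,992 · Ferraro: $4,218 · Bergstrom: $5,578

Totals — profit-interest units 37, ownership shares 8,306.
Composite weights (70% profit-interest units + 30% ownership shares): Lindqvist 0.0638; Becker 0.2903; Andrade 0.1511; Ferraro 0.2130; Bergstrom 0.2817.
Pro-rata amounts: Lindqvist 1,264.09; Becker 5,747.93; Andrade 2,992.03; Ferraro 4,218.08; Bergstrom 5,577.86.
After rounding ($1): Lindqvist $1,264; Becker $5,748; Andrade $2,992; Ferraro $4,218; Bergstrom $5,578. Sum = $19,800.
Rounded total matches; no reconciliation needed.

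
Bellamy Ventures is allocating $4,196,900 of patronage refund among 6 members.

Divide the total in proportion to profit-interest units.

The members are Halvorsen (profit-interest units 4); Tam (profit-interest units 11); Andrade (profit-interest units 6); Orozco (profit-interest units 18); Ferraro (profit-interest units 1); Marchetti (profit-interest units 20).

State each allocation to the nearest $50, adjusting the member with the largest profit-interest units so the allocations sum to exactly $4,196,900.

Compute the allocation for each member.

Halvorsen: $279,800; Tam: $769,450; Andrade: $419,700; Orozco: $1,259,050; Ferraro: $69,950; Marchetti: $1,398,950

Profit-interest units total: 4 + 11 + 6 + 18 + 1 + 20 = 60.
Raw shares: Halvorsen 279,793.33; Tam 769,431.67; Andrade 419,690.00; Orozco 1,259,070.00; Ferraro 69,948.33; Marchetti 1,398,966.67.
After rounding ($50): Halvorsen $279,800; Tam $769,450; Andrade $419,700; Orozco $1,259,050; Ferraro $69,950; Marchetti $1,398,950. Sum = $4,196,900.
No rounding difference to absorb.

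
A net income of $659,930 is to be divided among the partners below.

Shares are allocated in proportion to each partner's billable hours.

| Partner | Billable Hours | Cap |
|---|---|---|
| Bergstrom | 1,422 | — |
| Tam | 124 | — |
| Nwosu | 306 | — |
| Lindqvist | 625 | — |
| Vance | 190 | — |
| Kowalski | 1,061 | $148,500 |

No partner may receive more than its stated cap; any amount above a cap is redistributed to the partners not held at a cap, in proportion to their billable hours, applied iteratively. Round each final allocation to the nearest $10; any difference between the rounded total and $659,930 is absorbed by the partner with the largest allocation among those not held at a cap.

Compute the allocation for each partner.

Total billable hours = 3,728.
Unconstrained shares: Bergstrom 251,722.23; Tam 21,950.46; Nwosu 54,168.07; Lindqvist 110,637.41; Vance 33,633.77; Kowalski 187,818.06.
Capped: Kowalski ($148,500); remaining pool $511,430 reallocated over remaining billable hours 2,667.
Remaining shares: Bergstrom 272,685.96 → $272,690; Tam 23,778.52 → $23,780; Nwosu 58,679.26 → $58,680; Lindqvist 119,851.42 → $119,850; Vance 36,434.83 → $36,430.

Bergstrom: $272,690; Tam: $23,780; Nwosu: $58,680; Lindqvist: $119,850; Vance: $36,430; Kowalski: $148,500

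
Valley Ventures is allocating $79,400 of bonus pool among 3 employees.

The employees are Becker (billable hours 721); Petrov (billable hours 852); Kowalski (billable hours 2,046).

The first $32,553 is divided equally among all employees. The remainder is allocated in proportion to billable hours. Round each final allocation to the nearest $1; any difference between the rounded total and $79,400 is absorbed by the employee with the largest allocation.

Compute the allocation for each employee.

Becker: $20,184 | Petrov: $21,880 | Kowalski: $37,336

First tranche $32,553 split equally: $10,851 each.
Remainder $46,847 by billable hours (total 3,619): Becker 9,333.15 → $9,333; Petrov 11,028.92 → $11,029; Kowalski 26,484.93 → $26,485.
Totals: Becker $10,851 + $9,333 = $20,184; Petrov $10,851 + $11,029 = $21,880; Kowalski $10,851 + $26,485 = $37,336.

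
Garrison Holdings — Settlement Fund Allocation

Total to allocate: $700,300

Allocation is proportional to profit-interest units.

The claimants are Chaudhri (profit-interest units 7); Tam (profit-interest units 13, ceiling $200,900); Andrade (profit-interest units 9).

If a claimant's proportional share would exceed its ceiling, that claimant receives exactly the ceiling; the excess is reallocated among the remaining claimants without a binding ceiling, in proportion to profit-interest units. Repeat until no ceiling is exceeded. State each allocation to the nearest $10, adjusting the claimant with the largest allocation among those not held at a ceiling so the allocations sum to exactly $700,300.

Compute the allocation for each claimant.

Total profit-interest units = 29.
Pro-rata shares before constraints: Chaudhri 169,037.93; Tam 313,927.59; Andrade 217,334.48.
Capped: Tam ($200,900); residual $499,400 reallocated over remaining profit-interest units 16.
Remaining shares: Chaudhri 218,487.50 → $218,490; Andrade 280,912.50 → $280,910.

Chaudhri: $218,490 | Tam: $200,900 | Andrade: $280,910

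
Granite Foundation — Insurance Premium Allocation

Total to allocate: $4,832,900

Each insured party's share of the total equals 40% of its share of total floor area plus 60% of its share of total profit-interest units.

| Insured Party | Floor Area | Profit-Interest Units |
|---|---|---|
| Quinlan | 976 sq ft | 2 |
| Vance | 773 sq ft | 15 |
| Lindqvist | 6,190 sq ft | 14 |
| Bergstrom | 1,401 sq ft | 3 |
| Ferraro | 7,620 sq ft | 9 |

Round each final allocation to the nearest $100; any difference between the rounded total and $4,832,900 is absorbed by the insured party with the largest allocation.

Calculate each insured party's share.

Floor area total 16,960; profit-interest units total 43.
Combined weights (40% floor area + 60% profit-interest units): Quinlan 0.0509; Vance 0.2275; Lindqvist 0.3413; Bergstrom 0.0749; Ferraro 0.3053.
Pro-rata amounts: Quinlan 246,119.51; Vance 1,099,646.45; Lindqvist 1,649,659.20; Bergstrom 361,998.31; Ferraro 1,475,476.52.
Rounded to nearest $100: Quinlan $246,100; Vance $1,099,600; Lindqvist $1,649,700; Bergstrom $362,000; Ferraro $1,475,500. Sum = $4,832,900.
Rounded total matches; no reconciliation needed.

Quinlan: $246,100 | Vance: $1,099,600 | Lindqvist: $1,649,700 | Bergstrom: $362,000 | Ferraro: $1,475,500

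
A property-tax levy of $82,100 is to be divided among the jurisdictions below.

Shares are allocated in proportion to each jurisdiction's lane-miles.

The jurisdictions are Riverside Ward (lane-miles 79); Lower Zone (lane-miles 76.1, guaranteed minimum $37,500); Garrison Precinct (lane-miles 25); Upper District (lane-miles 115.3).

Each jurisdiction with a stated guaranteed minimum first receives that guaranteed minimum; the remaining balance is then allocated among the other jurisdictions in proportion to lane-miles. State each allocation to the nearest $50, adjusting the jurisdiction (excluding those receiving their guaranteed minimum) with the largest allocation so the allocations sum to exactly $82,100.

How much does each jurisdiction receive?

Riverside Ward: $16,050 · Lower Zone: $37,500 · Garrison Precinct: $5,100 · Upper District: $23,450

Guaranteed amounts: Lower Zone $37,500. Residual $44,600.
Residual split over remaining lane-miles 219.3: Riverside Ward 16,066.58 → $16,050; Garrison Precinct 5,084.36 → $5,100; Upper District 23,449.07 → $23,450.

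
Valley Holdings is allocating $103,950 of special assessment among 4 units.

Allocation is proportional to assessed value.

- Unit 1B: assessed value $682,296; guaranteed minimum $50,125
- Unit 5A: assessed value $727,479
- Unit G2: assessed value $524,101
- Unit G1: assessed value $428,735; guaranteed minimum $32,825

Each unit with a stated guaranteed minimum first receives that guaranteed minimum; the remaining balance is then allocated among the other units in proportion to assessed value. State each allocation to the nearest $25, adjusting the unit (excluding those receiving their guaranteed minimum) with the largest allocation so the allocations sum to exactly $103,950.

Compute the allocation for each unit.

Fund the minimums — Unit 1B $50,125; Unit G1 $32,825. Balance $21,000.
Balance split over remaining assessed value 1,251,580: Unit 5A 12,206.22 → $12,200; Unit G2 8,793.78 → $8,800.

Unit 1B: $50,125 · Unit 5A: $12,200 · Unit G2: $8,800 · Unit G1: $32,825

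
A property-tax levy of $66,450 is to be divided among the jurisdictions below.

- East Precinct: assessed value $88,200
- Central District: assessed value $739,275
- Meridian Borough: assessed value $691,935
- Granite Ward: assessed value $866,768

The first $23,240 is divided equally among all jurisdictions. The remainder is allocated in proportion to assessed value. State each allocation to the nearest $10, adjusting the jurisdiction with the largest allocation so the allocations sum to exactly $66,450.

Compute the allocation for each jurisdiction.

East Precinct: $7,410 · Central District: $19,200 · Meridian Borough: $18,340 · Granite Ward: $21,500

Equal tier: $23,240 ÷ 4 = $5,810 apiece.
Remainder $43,210 by assessed value (total 2,386,178): East Precinct 1,597.17 → $1,600; Central District 13,387.13 → $13,390; Meridian Borough 12,529.87 → $12,530; Granite Ward 15,695.83 → $15,700.
Rounding difference −$10 on remainder applied to Granite Ward.
Totals: East Precinct $5,810 + $1,600 = $7,410; Central District $5,810 + $13,390 = $19,200; Meridian Borough $5,810 + $12,530 = $18,340; Granite Ward $5,810 + $15,690 = $21,500.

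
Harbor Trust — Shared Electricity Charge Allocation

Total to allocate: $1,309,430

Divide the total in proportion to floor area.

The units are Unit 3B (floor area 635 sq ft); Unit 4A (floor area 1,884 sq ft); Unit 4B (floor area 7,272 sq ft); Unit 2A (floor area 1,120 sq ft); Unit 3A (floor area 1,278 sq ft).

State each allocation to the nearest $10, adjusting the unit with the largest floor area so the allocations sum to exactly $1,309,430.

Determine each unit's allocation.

Sum of floor area: 635 + 1,884 + 7,272 + 1,120 + 1,278 = 12,189.
Raw shares: Unit 3B 68,216.26; Unit 4A 202,392.82; Unit 4B 781,210.51; Unit 2A 120,318.45; Unit 3A 137,291.95.
At nearest $10: Unit 3B $68,220; Unit 4A $202,390; Unit 4B $781,210; Unit 2A $120,320; Unit 3A $137,290. Sum = $1,309,430.
Rounded total matches; no reconciliation needed.

Unit 3B: $68,220; Unit 4A: $202,390; Unit 4B: $781,210; Unit 2A: $120,320; Unit 3A: $137,290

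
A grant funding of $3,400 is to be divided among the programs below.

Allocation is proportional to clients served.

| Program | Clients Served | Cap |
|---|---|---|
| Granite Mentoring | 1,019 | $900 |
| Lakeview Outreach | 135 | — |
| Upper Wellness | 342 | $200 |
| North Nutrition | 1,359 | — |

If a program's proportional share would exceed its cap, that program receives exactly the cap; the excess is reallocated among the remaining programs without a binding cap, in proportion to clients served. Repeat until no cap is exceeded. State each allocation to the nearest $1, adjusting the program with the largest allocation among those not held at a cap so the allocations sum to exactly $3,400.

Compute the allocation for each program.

Total clients served = 2,855.
Proportional shares (ignoring caps): Granite Mentoring 1,213.52; Lakeview Outreach 160.77; Upper Wellness 407.29; North Nutrition 1,618.42.
Capped: Granite Mentoring ($900), Upper Wellness ($200); balance $2,300 reallocated over remaining clients served 1,494.
Redistributed shares: Lakeview Outreach 207.83 → $208; North Nutrition 2,092.17 → $2,092.

Granite Mentoring: $900 | Lakeview Outreach: $208 | Upper Wellness: $200 | North Nutrition: $2,092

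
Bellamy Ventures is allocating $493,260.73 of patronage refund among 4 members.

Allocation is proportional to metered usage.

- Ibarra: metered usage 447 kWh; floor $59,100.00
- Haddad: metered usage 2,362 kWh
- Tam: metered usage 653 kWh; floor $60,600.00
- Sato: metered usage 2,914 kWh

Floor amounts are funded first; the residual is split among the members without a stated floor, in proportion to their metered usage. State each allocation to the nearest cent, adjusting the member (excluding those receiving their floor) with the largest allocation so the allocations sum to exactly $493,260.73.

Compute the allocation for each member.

Fund the minimums — Ibarra $59,100.00; Tam $60,600.00. Balance $373,560.73.
Balance split over remaining metered usage 5,276: Haddad 167,238.5224 → $167,238.52; Sato 206,322.2076 → $206,322.21.

Ibarra: $59,100.00; Haddad: $167,238.52; Tam: $60,600.00; Sato: $206,322.21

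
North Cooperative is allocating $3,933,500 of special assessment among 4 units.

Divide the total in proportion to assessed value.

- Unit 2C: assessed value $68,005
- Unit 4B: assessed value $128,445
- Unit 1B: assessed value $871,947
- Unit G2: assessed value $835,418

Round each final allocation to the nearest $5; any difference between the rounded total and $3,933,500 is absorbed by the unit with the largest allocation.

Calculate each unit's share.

Unit 2C: $140,505 · Unit 4B: $265,380 · Unit 1B: $1,801,545 · Unit G2: $1,726,070

Combined assessed value = 1,903,815.
Unrounded shares: Unit 2C 68,005/1,903,815 × $3,933,500 = 140,506.12; Unit 4B 128,445/1,903,815 × $3,933,500 = 265,382.09; Unit 1B 871,947/1,903,815 × $3,933,500 = 1,801,542.44; Unit G2 835,418/1,903,815 × $3,933,500 = 1,726,069.34.
At nearest $5: Unit 2C $140,505; Unit 4B $265,380; Unit 1B $1,801,540; Unit G2 $1,726,070. Sum = $3,933,495.
Difference $3,933,500 − $3,933,495 = +$5 applied to largest allocation (Unit 1B): Unit 1B becomes $1,801,545.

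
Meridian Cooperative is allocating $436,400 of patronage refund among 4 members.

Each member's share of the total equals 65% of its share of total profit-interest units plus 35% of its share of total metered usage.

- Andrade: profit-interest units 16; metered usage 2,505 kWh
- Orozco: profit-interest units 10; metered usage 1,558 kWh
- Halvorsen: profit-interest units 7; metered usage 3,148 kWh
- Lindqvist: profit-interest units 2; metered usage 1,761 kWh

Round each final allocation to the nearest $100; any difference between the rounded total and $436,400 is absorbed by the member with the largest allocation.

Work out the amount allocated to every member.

Andrade: $172,300; Orozco: $107,600; Halvorsen: $110,300; Lindqvist: $46,200

Totals — profit-interest units 35, metered usage 8,972.
Blended shares (65% profit-interest units + 35% metered usage): Andrade 0.3949; Orozco 0.2465; Halvorsen 0.2528; Lindqvist 0.1058.
Raw shares: Andrade 172,318.45; Orozco 107,569.22; Halvorsen 110,323.79; Lindqvist 46,188.54.
Rounded to nearest $100: Andrade $172,300; Orozco $107,600; Halvorsen $110,300; Lindqvist $46,200. Sum = $436,400.
Rounded total matches; no reconciliation needed.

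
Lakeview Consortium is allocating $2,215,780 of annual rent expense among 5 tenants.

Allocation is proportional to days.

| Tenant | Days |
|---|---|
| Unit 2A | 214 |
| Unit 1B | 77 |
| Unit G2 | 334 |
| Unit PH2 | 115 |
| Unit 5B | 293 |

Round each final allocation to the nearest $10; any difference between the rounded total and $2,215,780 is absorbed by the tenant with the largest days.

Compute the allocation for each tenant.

Unit 2A: $459,030 · Unit 1B: $165,160 · Unit G2: $716,440 · Unit PH2: $246,670 · Unit 5B: $628,480

Total days = 214 + 77 + 334 + 115 + 293 = 1,033.
Pro-rata amounts: Unit 2A 459,028.96; Unit 1B 165,164.63; Unit G2 716,428.38; Unit PH2 246,674.44; Unit 5B 628,483.58.
At nearest $10: Unit 2A $459,030; Unit 1B $165,160; Unit G2 $716,430; Unit PH2 $246,670; Unit 5B $628,480. Sum = $2,215,770.
Difference $2,215,780 − $2,215,770 = +$10 applied to largest days (Unit G2): Unit G2 becomes $716,440.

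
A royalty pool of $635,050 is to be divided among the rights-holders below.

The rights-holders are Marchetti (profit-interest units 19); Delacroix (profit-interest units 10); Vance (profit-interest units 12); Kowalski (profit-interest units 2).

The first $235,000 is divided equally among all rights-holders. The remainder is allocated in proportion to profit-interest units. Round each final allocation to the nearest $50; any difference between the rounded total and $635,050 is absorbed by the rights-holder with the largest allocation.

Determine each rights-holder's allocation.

Equal tier: $235,000 ÷ 4 = $58,750 apiece.
Remainder $400,050 by profit-interest units (total 43): Marchetti 176,766.28 → $176,750; Delacroix 93,034.88 → $93,050; Vance 111,641.86 → $111,650; Kowalski 18,606.98 → $18,600.
Totals: Marchetti $58,750 + $176,750 = $235,500; Delacroix $58,750 + $93,050 = $151,800; Vance $58,750 + $111,650 = $170,400; Kowalski $58,750 + $18,600 = $77,350.

Marchetti: $235,500 | Delacroix: $151,800 | Vance: $170,400 | Kowalski: $77,350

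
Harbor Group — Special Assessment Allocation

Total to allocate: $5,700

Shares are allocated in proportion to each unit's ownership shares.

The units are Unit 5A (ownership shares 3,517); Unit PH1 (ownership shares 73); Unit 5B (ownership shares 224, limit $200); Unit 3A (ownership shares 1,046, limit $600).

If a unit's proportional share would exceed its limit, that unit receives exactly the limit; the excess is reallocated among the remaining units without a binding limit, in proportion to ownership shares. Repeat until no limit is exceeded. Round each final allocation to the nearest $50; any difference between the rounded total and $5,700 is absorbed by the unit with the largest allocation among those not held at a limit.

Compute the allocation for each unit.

Ownership shares total: 4,860.
Unconstrained shares: Unit 5A 4,124.88; Unit PH1 85.62; Unit 5B 262.72; Unit 3A 1,226.79.
Cap binds for Unit 5B ($200), Unit 3A ($600); balance $4,900 reallocated over remaining ownership shares 3,590.
Shares after redistribution: Unit 5A 4,800.36 → $4,800; Unit PH1 99.64 → $100.

Unit 5A: $4,800; Unit PH1: $100; Unit 5B: $200; Unit 3A: $600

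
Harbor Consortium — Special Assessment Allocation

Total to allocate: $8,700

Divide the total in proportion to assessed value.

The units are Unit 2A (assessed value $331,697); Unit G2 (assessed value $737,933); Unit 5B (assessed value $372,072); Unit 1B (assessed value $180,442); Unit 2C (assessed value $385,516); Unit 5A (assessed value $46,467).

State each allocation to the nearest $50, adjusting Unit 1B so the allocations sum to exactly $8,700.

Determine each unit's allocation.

Unit 2A: $1,400 | Unit G2: $3,150 | Unit 5B: $1,600 | Unit 1B: $700 | Unit 2C: $1,650 | Unit 5A: $200

Combined assessed value = 2,054,127.
Raw shares: Unit 2A 331,697/2,054,127 × $8,700 = 1,404.86; Unit G2 737,933/2,054,127 × $8,700 = 3,125.42; Unit 5B 372,072/2,054,127 × $8,700 = 1,575.86; Unit 1B 180,442/2,054,127 × $8,700 = 764.24; Unit 2C 385,516/2,054,127 × $8,700 = 1,632.81; Unit 5A 46,467/2,054,127 × $8,700 = 196.81.
Rounded to nearest $50: Unit 2A $1,400; Unit G2 $3,150; Unit 5B $1,600; Unit 1B $750; Unit 2C $1,650; Unit 5A $200. Sum = $8,750.
Difference $8,700 − $8,750 = −$50 applied to Unit 1B: Unit 1B becomes $700.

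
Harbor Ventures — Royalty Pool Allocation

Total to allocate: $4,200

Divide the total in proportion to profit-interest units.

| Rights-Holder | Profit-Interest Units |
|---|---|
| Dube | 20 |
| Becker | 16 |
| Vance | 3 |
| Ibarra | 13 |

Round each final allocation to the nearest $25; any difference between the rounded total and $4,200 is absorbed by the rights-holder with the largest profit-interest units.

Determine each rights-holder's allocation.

Profit-interest units total: 52.
Unrounded shares: Dube 20/52 × $4,200 = 1,615.38; Becker 16/52 × $4,200 = 1,292.31; Vance 3/52 × $4,200 = 242.31; Ibarra 13/52 × $4,200 = 1,050.00.
At nearest $25: Dube $1,625; Becker $1,300; Vance $250; Ibarra $1,050. Sum = $4,225.
Difference $4,200 − $4,225 = −$25 applied to largest profit-interest units (Dube): Dube becomes $1,600.

Dube: $1,600; Becker: $1,300; Vance: $250; Ibarra: $1,050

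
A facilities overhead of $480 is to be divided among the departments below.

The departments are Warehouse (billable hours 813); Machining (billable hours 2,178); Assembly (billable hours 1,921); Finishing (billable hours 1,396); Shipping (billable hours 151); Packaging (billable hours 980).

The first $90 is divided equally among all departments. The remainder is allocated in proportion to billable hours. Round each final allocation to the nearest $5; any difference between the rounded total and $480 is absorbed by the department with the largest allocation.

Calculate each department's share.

First tranche $90 split equally: $15 each.
Remainder $390 by billable hours (total 7,439): Warehouse 42.62 → $45; Machining 114.18 → $115; Assembly 100.71 → $100; Finishing 73.19 → $75; Shipping 7.92 → $10; Packaging 51.38 → $50.
Rounding difference −$5 on remainder applied to Machining.
Totals: Warehouse $15 + $45 = $60; Machining $15 + $110 = $125; Assembly $15 + $100 = $115; Finishing $15 + $75 = $90; Shipping $15 + $10 = $25; Packaging $15 + $50 = $65.

Warehouse: $60 · Machining: $125 · Assembly: $115 · Finishing: $90 · Shipping: $25 · Packaging: $65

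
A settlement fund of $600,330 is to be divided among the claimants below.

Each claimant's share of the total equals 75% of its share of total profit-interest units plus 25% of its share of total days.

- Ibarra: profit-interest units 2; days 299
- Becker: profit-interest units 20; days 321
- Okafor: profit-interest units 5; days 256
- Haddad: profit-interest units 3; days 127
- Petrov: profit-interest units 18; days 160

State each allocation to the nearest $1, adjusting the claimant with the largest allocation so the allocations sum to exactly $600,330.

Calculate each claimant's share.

Profit-interest units total 48; days total 1,163.
Combined weights (75% profit-interest units + 25% days): Ibarra 0.0955; Becker 0.3815; Okafor 0.1332; Haddad 0.0742; Petrov 0.3156.
Proportional shares: Ibarra 57,345.58; Becker 229,027.44; Okafor 79,937.00; Haddad 44,529.53; Petrov 189,490.45.
At nearest $1: Ibarra $57,346; Becker $229,027; Okafor $79,937; Haddad $44,530; Petrov $189,490. Sum = $600,330.
Sum already equals the total — no adjustment.

Ibarra: $57,346; Becker: $229,027; Okafor: $79,937; Haddad: $44,530; Petrov: $189,490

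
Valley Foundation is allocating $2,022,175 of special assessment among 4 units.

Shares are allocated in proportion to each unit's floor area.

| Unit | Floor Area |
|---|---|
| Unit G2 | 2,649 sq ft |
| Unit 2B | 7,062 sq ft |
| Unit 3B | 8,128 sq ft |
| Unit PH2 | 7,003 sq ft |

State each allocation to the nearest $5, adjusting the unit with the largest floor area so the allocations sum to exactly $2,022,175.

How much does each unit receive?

Unit G2: $215,630; Unit 2B: $574,855; Unit 3B: $661,635; Unit PH2: $570,055

Total floor area = 2,649 + 7,062 + 8,128 + 7,003 = 24,842.
Unrounded shares: Unit G2 215,632.46; Unit 2B 574,857.09; Unit 3B 661,631.04; Unit PH2 570,054.40.
Rounded to nearest $5: Unit G2 $215,630; Unit 2B $574,855; Unit 3B $661,630; Unit PH2 $570,055. Sum = $2,022,170.
Difference $2,022,175 − $2,022,170 = +$5 applied to largest floor area (Unit 3B): Unit 3B becomes $661,635.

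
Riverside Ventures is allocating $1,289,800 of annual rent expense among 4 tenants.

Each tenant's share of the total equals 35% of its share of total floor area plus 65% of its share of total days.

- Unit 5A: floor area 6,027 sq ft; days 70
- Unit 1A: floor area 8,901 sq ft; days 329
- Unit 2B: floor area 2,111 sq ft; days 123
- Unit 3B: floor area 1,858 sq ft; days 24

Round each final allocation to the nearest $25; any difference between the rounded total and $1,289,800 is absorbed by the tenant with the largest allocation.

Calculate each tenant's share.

Totals — floor area 18,897, days 546.
Blended shares (35% floor area + 65% days): Unit 5A 0.1950; Unit 1A 0.5565; Unit 2B 0.1855; Unit 3B 0.0630.
Unrounded shares: Unit 5A 251,462.20; Unit 1A 717,807.45; Unit 2B 239,293.20; Unit 3B 81,237.15.
At nearest $25: Unit 5A $251,450; Unit 1A $717,800; Unit 2B $239,300; Unit 3B $81,225. Sum = $1,289,775.
Difference $1,289,800 − $1,289,775 = +$25 applied to largest allocation (Unit 1A): Unit 1A becomes $717,825.

Unit 5A: $251,450 | Unit 1A: $717,825 | Unit 2B: $239,300 | Unit 3B: $81,225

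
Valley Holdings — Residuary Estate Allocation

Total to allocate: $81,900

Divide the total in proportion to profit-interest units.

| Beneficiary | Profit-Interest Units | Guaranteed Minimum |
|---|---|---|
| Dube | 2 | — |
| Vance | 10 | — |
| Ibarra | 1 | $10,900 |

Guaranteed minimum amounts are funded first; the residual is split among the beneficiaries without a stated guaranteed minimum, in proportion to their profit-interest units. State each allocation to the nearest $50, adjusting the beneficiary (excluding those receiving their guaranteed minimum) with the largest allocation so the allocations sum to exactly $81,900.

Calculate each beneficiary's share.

Guaranteed amounts: Ibarra $10,900. Residual $71,000.
Residual split over remaining profit-interest units 12: Dube 11,833.33 → $11,850; Vance 59,166.67 → $59,150.

Dube: $11,850; Vance: $59,150; Ibarra: $10,900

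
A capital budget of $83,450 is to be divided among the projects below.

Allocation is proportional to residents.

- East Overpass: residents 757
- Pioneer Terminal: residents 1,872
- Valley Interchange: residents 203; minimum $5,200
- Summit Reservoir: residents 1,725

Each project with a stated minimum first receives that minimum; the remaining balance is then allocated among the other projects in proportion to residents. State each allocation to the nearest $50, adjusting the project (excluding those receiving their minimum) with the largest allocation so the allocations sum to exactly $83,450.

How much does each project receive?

Guaranteed amounts: Valley Interchange $5,200. Remaining pool $78,250.
Remaining pool split over remaining residents 4,354: East Overpass 13,604.79 → $13,600; Pioneer Terminal 33,643.55 → $33,650; Summit Reservoir 31,001.67 → $31,000.

East Overpass: $13,600; Pioneer Terminal: $33,650; Valley Interchange: $5,200; Summit Reservoir: $31,000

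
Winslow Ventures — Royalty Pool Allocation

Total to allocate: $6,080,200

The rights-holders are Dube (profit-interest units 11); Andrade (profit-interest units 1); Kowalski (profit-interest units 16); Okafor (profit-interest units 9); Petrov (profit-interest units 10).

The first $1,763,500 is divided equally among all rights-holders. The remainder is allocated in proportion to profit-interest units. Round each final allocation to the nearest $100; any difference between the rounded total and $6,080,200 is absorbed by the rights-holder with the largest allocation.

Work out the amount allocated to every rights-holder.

Dube: $1,363,000 · Andrade: $444,500 · Kowalski: $1,822,300 · Okafor: $1,179,300 · Petrov: $1,271,100

First tranche $1,763,500 split equally: $352,700 each.
Remainder $4,316,700 by profit-interest units (total 47): Dube 1,010,291.49 → $1,010,300; Andrade 91,844.68 → $91,800; Kowalski 1,469,514.89 → $1,469,500; Okafor 826,602.13 → $826,600; Petrov 918,446.81 → $918,400.
Rounding difference +$100 on remainder applied to Kowalski.
Totals: Dube $352,700 + $1,010,300 = $1,363,000; Andrade $352,700 + $91,800 = $444,500; Kowalski $352,700 + $1,469,600 = $1,822,300; Okafor $352,700 + $826,600 = $1,179,300; Petrov $352,700 + $918,400 = $1,271,100.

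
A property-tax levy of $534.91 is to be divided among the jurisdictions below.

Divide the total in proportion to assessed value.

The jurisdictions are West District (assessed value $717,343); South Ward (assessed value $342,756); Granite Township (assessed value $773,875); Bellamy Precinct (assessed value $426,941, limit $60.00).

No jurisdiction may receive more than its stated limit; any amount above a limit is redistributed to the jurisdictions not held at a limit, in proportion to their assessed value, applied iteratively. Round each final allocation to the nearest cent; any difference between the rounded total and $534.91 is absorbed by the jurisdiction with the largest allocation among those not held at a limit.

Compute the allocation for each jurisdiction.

West District: $185.76 · South Ward: $88.76 · Granite Township: $200.39 · Bellamy Precinct: $60.00

Total assessed value = 2,260,915.
Proportional shares (ignoring caps): West District 169.7162; South Ward 81.0927; Granite Township 183.0911; Bellamy Precinct 101.0100.
Cap binds for Bellamy Precinct ($60.00); remaining pool $474.91 reallocated over remaining assessed value 1,833,974.
Shares after redistribution: West District 185.7569 → $185.76; South Ward 88.7571 → $88.76; Granite Township 200.3960 → $200.40.
Rounding difference −$0.01 applied to Granite Township → $200.39.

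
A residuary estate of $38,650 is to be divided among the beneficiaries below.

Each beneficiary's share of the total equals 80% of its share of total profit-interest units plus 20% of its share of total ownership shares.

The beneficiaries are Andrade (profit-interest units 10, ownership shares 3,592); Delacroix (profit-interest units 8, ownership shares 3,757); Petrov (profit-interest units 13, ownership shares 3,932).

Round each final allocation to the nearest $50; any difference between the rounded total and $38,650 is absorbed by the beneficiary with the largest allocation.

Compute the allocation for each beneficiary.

Profit-interest units total 31; ownership shares total 11,281.
Composite weights (80% profit-interest units + 20% ownership shares): Andrade 0.3217; Delacroix 0.2731; Petrov 0.4052.
Proportional shares: Andrade 12,435.51; Delacroix 10,553.74; Petrov 15,660.75.
After rounding ($50): Andrade $12,450; Delacroix $10,550; Petrov $15,650. Sum = $38,650.
No rounding difference to absorb.

Andrade: $12,450; Delacroix: $10,550; Petrov: $15,650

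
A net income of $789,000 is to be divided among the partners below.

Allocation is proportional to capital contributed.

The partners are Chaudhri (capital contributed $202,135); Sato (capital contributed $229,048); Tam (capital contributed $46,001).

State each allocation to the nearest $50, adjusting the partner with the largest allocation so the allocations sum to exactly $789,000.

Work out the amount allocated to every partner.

Chaudhri: $334,200 | Sato: $378,750 | Tam: $76,050

Total capital contributed = 477,184.
Unrounded shares: Chaudhri 202,135/477,184 × $789,000 = 334,220.16; Sato 229,048/477,184 × $789,000 = 378,719.47; Tam 46,001/477,184 × $789,000 = 76,060.36.
After rounding ($50): Chaudhri $334,200; Sato $378,700; Tam $76,050. Sum = $788,950.
Difference $789,000 − $788,950 = +$50 applied to largest allocation (Sato): Sato becomes $378,750.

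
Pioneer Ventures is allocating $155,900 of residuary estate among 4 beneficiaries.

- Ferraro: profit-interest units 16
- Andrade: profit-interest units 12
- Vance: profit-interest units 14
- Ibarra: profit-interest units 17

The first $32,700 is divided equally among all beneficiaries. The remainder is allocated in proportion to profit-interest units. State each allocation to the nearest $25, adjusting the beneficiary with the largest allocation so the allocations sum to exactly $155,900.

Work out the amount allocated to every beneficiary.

First tranche $32,700 split equally: $8,175 each.
Remainder $123,200 by profit-interest units (total 59): Ferraro 33,410.17 → $33,400; Andrade 25,057.63 → $25,050; Vance 29,233.90 → $29,225; Ibarra 35,498.31 → $35,500.
Rounding difference +$25 on remainder applied to Ibarra.
Totals: Ferraro $8,175 + $33,400 = $41,575; Andrade $8,175 + $25,050 = $33,225; Vance $8,175 + $29,225 = $37,400; Ibarra $8,175 + $35,525 = $43,700.

Ferraro: $41,575 | Andrade: $33,225 | Vance: $37,400 | Ibarra: $43,700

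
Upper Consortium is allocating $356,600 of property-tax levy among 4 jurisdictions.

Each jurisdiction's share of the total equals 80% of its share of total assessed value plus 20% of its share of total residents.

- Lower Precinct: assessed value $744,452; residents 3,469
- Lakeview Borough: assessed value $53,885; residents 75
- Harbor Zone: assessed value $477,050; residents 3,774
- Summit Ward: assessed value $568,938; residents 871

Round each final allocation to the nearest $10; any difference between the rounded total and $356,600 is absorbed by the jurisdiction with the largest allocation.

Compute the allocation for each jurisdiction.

Totals — assessed value 1,844,325, residents 8,189.
Composite weights (80% assessed value + 20% residents): Lower Precinct 0.4076; Lakeview Borough 0.0252; Harbor Zone 0.2991; Summit Ward 0.2681.
Raw shares: Lower Precinct 145,364.13; Lakeview Borough 8,988.12; Harbor Zone 106,658.73; Summit Ward 95,589.02.
At nearest $10: Lower Precinct $145,360; Lakeview Borough $8,990; Harbor Zone $106,660; Summit Ward $95,590. Sum = $356,600.
Rounded total matches; no reconciliation needed.

Lower Precinct: $145,360 | Lakeview Borough: $8,990 | Harbor Zone: $106,660 | Summit Ward: $95,590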